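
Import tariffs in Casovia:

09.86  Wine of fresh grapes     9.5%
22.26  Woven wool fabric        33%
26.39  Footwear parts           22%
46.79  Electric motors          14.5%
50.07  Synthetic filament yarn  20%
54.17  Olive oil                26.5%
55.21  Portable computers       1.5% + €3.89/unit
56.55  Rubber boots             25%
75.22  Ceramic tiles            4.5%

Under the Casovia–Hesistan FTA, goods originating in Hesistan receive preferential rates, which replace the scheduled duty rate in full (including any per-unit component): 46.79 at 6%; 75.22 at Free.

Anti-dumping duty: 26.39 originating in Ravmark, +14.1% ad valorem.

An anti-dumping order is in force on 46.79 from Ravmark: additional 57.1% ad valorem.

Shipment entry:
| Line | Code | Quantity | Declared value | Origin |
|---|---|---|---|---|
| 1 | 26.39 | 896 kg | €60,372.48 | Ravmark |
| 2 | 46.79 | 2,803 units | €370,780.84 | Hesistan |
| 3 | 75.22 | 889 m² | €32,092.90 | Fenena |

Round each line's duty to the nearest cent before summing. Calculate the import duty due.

€45,485.50

Line 1 (26.39, Ravmark, 896 kg, €60,372.48):
Base rate for 26.39 is 22%.
Additional duty on 26.39 from Ravmark: +14.1%. Applied ad valorem rate: 22% + 14.1% = 36.1%.
Duty = €60,372.48 × 36.1% = €21,794.47.
Line 2 (46.79, Hesistan, 2,803 units, €370,780.84):
Base rate for 46.79 is 14.5%.
Origin Hesistan qualifies under the Casovia–Hesistan agreement and 46.79 is covered: preferential rate 6% applies instead.
The additional-duty order on 46.79 targets Ravmark, not Hesistan; it does not apply.
Duty = €370,780.84 × 6% = €22,246.85.
Line 3 (75.22, Fenena, 889 m², €32,092.90):
Base rate for 75.22 is 4.5%.
75.22 has an FTA preferential rate, but origin Fenena is not Hesistan; base rate stands.
Duty = €32,092.90 × 4.5% = €1,444.18.
Total = €21,794.47 + €22,246.85 + €1,444.18 = €45,485.50.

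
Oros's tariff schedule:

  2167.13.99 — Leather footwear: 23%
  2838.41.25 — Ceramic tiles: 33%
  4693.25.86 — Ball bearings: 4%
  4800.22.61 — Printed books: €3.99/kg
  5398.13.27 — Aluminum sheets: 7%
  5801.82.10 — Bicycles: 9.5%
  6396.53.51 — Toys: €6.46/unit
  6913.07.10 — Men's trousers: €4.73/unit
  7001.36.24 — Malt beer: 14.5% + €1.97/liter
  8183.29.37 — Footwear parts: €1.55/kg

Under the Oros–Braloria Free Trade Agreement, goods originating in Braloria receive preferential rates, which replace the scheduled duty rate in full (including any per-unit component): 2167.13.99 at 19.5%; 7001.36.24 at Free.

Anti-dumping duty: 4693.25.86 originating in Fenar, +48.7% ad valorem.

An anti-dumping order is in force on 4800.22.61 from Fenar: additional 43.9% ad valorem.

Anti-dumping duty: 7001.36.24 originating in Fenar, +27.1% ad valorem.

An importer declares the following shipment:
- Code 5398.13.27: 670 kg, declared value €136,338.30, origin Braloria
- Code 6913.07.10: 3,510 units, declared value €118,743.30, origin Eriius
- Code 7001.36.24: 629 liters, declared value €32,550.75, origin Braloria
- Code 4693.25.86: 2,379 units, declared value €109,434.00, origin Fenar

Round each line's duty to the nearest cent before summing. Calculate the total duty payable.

€83,817.70

Line 1 (5398.13.27, Braloria, 670 kg, €136,338.30):
Base rate for 5398.13.27 is 7%.
Origin Braloria is the FTA partner but 5398.13.27 is not on the preference list; base rate stands.
Duty = €136,338.30 × 7% = €9,543.68.
Line 2 (6913.07.10, Eriius, 3,510 units, €118,743.30):
Base rate for 6913.07.10 is €4.73/unit.
Duty = 3,510 × €4.73 = €16,602.30.
Line 3 (7001.36.24, Braloria, 629 liters, €32,550.75):
Base rate for 7001.36.24 is 14.5% + €1.97/liter.
Origin Braloria qualifies under the Oros–Braloria agreement and 7001.36.24 is covered: preferential rate Free applies instead.
The additional-duty order on 7001.36.24 targets Fenar, not Braloria; it does not apply.
Duty = €32,550.75 × 0% = €0.00.
Line 4 (4693.25.86, Fenar, 2,379 units, €109,434.00):
Base rate for 4693.25.86 is 4%.
Additional duty on 4693.25.86 from Fenar: +48.7%. Applied ad valorem rate: 4% + 48.7% = 52.7%.
Duty = €109,434.00 × 52.7% = €57,671.72.
Total = €9,543.68 + €16,602.30 + €0.00 + €57,671.72 = €83,817.70.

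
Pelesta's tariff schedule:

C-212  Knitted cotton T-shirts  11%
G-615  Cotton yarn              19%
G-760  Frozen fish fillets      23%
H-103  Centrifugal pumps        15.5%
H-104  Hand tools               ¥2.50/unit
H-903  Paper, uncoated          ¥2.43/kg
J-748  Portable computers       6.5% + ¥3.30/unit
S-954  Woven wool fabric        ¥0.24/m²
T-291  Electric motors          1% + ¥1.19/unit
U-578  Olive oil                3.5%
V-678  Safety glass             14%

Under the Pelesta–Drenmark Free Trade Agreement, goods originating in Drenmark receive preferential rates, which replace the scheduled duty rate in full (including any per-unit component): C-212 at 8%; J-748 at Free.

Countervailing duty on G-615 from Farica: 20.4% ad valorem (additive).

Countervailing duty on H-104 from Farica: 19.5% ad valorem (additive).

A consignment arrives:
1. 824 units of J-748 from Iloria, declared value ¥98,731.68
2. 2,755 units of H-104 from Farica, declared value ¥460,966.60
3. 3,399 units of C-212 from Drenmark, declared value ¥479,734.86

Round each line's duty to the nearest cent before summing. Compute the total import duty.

Line 1 (J-748, Iloria, 824 units, ¥98,731.68):
Base rate for J-748 is 6.5% + ¥3.30/unit.
J-748 has an FTA preferential rate, but origin Iloria is not Drenmark; base rate stands.
Duty = ¥98,731.68 × 6.5% + 824 × ¥3.30 = ¥9,136.76.
Line 2 (H-104, Farica, 2,755 units, ¥460,966.60):
Base rate for H-104 is ¥2.50/unit.
Additional duty on H-104 from Farica: +19.5% ad valorem. Applied ad valorem rate = 19.5%.
Duty = ¥460,966.60 × 19.5% + 2,755 × ¥2.50 = ¥96,775.99.
Line 3 (C-212, Drenmark, 3,399 units, ¥479,734.86):
Base rate for C-212 is 11%.
Origin Drenmark qualifies under the Pelesta–Drenmark agreement and C-212 is covered: preferential rate 8% applies instead.
Duty = ¥479,734.86 × 8% = ¥38,378.79.
Total = ¥9,136.76 + ¥96,775.99 + ¥38,378.79 = ¥144,291.54.

¥144,291.54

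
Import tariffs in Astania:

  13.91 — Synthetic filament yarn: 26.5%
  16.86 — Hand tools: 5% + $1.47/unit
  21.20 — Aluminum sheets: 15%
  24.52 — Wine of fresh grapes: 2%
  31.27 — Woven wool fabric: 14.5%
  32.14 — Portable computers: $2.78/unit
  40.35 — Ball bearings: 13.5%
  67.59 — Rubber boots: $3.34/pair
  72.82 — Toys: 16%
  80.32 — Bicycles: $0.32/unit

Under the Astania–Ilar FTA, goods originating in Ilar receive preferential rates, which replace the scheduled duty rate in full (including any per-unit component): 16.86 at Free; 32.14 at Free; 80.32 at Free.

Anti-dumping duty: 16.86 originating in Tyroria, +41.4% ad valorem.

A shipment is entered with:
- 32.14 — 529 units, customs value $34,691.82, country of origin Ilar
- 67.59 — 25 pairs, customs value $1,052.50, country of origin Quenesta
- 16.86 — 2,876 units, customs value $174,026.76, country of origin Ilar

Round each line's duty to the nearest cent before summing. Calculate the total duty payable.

Line 1 (32.14, Ilar, 529 units, $34,691.82):
Base rate for 32.14 is $2.78/unit.
Origin Ilar qualifies under the Astania–Ilar agreement and 32.14 is covered: preferential rate Free applies instead.
Duty = $34,691.82 × 0% = $0.00.
Line 2 (67.59, Quenesta, 25 pairs, $1,052.50):
Base rate for 67.59 is $3.34/pair.
Duty = 25 × $3.34 = $83.50.
Line 3 (16.86, Ilar, 2,876 units, $174,026.76):
Base rate for 16.86 is 5% + $1.47/unit.
Origin Ilar qualifies under the Astania–Ilar agreement and 16.86 is covered: preferential rate Free applies instead.
The additional-duty order on 16.86 targets Tyroria, not Ilar; it does not apply.
Duty = $174,026.76 × 0% = $0.00.
Total = $0.00 + $83.50 + $0.00 = $83.50.

$83.50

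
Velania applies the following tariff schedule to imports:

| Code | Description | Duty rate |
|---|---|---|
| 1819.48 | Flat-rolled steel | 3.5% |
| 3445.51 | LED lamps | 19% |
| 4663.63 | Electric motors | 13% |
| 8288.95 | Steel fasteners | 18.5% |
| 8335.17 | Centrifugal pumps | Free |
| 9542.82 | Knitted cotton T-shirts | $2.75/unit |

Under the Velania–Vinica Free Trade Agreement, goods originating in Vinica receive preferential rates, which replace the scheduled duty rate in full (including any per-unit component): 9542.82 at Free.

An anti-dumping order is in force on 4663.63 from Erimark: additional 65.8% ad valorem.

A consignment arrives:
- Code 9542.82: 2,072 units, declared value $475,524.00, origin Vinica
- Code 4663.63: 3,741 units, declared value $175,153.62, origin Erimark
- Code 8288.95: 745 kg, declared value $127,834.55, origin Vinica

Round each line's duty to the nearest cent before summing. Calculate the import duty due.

$161,670.44

Line 1 (9542.82, Vinica, 2,072 units, $475,524.00):
Base rate for 9542.82 is $2.75/unit.
Origin Vinica qualifies under the Velania–Vinica agreement and 9542.82 is covered: preferential rate Free applies instead.
Duty = $475,524.00 × 0% = $0.00.
Line 2 (4663.63, Erimark, 3,741 units, $175,153.62):
Base rate for 4663.63 is 13%.
Additional duty on 4663.63 from Erimark: +65.8%. Applied ad valorem rate: 13% + 65.8% = 78.8%.
Duty = $175,153.62 × 78.8% = $138,021.05.
Line 3 (8288.95, Vinica, 745 kg, $127,834.55):
Base rate for 8288.95 is 18.5%.
Origin Vinica is the FTA partner but 8288.95 is not on the preference list; base rate stands.
Duty = $127,834.55 × 18.5% = $23,649.39.
Total = $0.00 + $138,021.05 + $23,649.39 = $161,670.44.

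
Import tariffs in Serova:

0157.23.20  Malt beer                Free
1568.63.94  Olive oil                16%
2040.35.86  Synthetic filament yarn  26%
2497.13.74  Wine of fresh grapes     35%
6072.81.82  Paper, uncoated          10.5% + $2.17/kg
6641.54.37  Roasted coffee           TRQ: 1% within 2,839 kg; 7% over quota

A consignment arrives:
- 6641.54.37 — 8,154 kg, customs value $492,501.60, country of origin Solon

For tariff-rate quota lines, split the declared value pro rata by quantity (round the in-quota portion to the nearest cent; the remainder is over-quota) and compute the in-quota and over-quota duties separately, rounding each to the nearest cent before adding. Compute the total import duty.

$24,186.58

Line 1 (6641.54.37, Solon, 8,154 kg, $492,501.60):
Code 6641.54.37 is under a tariff-rate quota (threshold 2,839 kg). In-quota: 2,839 kg at 1%; over-quota: 5,315 kg at 7%.
Pro-rata value split: in-quota = $492,501.60 × 2,839/8,154 = $171,475.60; over-quota = $492,501.60 − $171,475.60 = $321,026.00.
In-quota duty = $171,475.60 × 1% = $1,714.76. Over-quota duty = $321,026.00 × 7% = $22,471.82.
Line duty = $1,714.76 + $22,471.82 = $24,186.58.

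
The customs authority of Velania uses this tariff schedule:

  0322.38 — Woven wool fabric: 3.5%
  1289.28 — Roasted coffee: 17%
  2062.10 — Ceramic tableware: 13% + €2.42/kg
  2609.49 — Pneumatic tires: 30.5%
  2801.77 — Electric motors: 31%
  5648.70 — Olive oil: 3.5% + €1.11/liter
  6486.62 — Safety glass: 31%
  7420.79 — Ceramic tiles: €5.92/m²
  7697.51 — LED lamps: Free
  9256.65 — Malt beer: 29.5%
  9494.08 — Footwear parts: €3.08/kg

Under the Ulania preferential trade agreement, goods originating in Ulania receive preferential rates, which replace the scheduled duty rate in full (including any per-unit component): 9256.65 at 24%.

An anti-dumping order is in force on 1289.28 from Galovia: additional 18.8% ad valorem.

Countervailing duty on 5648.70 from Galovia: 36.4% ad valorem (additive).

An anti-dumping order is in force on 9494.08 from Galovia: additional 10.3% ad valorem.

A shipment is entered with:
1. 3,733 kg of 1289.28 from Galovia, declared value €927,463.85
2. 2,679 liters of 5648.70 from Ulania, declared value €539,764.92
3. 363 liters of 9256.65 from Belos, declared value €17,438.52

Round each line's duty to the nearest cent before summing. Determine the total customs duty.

€359,041.88

Line 1 (1289.28, Galovia, 3,733 kg, €927,463.85):
Base rate for 1289.28 is 17%.
Additional duty on 1289.28 from Galovia: +18.8%. Applied ad valorem rate: 17% + 18.8% = 35.8%.
Duty = €927,463.85 × 35.8% = €332,032.06.
Line 2 (5648.70, Ulania, 2,679 liters, €539,764.92):
Base rate for 5648.70 is 3.5% + €1.11/liter.
Origin Ulania is the FTA partner but 5648.70 is not on the preference list; base rate stands.
The additional-duty order on 5648.70 targets Galovia, not Ulania; it does not apply.
Duty = €539,764.92 × 3.5% + 2,679 × €1.11 = €21,865.46.
Line 3 (9256.65, Belos, 363 liters, €17,438.52):
Base rate for 9256.65 is 29.5%.
9256.65 has an FTA preferential rate, but origin Belos is not Ulania; base rate stands.
Duty = €17,438.52 × 29.5% = €5,144.36.
Total = €332,032.06 + €21,865.46 + €5,144.36 = €359,041.88.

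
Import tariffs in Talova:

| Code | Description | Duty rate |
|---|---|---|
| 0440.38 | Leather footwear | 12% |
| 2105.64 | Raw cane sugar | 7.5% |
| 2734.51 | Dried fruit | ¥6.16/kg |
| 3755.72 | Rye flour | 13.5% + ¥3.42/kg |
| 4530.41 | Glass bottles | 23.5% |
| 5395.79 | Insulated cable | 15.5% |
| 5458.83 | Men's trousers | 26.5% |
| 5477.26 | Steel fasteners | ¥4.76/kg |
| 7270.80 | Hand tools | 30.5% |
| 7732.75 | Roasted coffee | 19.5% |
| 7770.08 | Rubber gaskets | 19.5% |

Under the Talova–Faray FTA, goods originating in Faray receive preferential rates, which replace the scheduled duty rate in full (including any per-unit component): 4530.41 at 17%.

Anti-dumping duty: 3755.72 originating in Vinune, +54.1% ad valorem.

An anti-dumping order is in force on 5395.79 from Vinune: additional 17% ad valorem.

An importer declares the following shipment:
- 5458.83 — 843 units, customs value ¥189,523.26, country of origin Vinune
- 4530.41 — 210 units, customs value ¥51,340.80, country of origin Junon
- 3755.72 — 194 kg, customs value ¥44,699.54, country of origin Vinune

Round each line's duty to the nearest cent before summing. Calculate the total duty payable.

Line 1 (5458.83, Vinune, 843 units, ¥189,523.26):
Base rate for 5458.83 is 26.5%.
Duty = ¥189,523.26 × 26.5% = ¥50,223.66.
Line 2 (4530.41, Junon, 210 units, ¥51,340.80):
Base rate for 4530.41 is 23.5%.
4530.41 has an FTA preferential rate, but origin Junon is not Faray; base rate stands.
Duty = ¥51,340.80 × 23.5% = ¥12,065.09.
Line 3 (3755.72, Vinune, 194 kg, ¥44,699.54):
Base rate for 3755.72 is 13.5% + ¥3.42/kg.
Additional duty on 3755.72 from Vinune: +54.1%. Applied ad valorem rate: 13.5% + 54.1% = 67.6%.
Duty = ¥44,699.54 × 67.6% + 194 × ¥3.42 = ¥30,880.37.
Total = ¥50,223.66 + ¥12,065.09 + ¥30,880.37 = ¥93,169.12.

¥93,169.12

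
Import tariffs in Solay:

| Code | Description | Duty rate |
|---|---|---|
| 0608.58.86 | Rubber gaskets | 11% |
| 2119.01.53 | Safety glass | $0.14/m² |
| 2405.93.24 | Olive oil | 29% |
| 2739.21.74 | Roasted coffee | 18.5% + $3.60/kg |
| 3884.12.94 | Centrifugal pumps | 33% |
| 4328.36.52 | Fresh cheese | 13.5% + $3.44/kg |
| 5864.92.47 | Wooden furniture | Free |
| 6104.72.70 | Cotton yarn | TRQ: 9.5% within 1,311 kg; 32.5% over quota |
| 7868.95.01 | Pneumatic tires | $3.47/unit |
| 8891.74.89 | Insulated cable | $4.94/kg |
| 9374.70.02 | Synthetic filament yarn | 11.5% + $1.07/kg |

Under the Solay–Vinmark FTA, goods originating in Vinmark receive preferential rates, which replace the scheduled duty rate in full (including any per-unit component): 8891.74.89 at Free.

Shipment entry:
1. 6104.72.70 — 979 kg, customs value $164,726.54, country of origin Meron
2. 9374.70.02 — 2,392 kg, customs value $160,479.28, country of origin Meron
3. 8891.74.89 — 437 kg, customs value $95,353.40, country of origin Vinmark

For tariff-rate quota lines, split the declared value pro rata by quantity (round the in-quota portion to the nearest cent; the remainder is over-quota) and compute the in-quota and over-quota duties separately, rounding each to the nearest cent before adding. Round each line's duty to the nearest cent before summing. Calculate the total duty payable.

$36,663.58

Line 1 (6104.72.70, Meron, 979 kg, $164,726.54):
Code 6104.72.70 is under a tariff-rate quota (threshold 1,311 kg). Quantity 979 kg is within the quota, so the in-quota rate 9.5% applies to the full value.
Duty = $164,726.54 × 9.5% = $15,649.02.
Line 2 (9374.70.02, Meron, 2,392 kg, $160,479.28):
Base rate for 9374.70.02 is 11.5% + $1.07/kg.
Duty = $160,479.28 × 11.5% + 2,392 × $1.07 = $21,014.56.
Line 3 (8891.74.89, Vinmark, 437 kg, $95,353.40):
Base rate for 8891.74.89 is $4.94/kg.
Origin Vinmark qualifies under the Solay–Vinmark agreement and 8891.74.89 is covered: preferential rate Free applies instead.
Duty = $95,353.40 × 0% = $0.00.
Total = $15,649.02 + $21,014.56 + $0.00 = $36,663.58.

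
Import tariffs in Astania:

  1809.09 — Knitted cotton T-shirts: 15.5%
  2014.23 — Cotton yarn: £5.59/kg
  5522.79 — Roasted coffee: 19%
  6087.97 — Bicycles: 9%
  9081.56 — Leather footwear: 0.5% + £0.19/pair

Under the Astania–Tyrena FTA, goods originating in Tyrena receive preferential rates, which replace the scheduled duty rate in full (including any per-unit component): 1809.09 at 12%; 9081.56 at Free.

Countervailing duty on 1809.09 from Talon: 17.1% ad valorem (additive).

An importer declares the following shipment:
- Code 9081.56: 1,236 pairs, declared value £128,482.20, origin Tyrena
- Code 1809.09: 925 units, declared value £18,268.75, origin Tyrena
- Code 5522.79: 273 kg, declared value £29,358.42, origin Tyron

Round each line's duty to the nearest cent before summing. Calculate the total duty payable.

Line 1 (9081.56, Tyrena, 1,236 pairs, £128,482.20):
Base rate for 9081.56 is 0.5% + £0.19/pair.
Origin Tyrena qualifies under the Astania–Tyrena agreement and 9081.56 is covered: preferential rate Free applies instead.
Duty = £128,482.20 × 0% = £0.00.
Line 2 (1809.09, Tyrena, 925 units, £18,268.75):
Base rate for 1809.09 is 15.5%.
Origin Tyrena qualifies under the Astania–Tyrena agreement and 1809.09 is covered: preferential rate 12% applies instead.
The additional-duty order on 1809.09 targets Talon, not Tyrena; it does not apply.
Duty = £18,268.75 × 12% = £2,192.25.
Line 3 (5522.79, Tyron, 273 kg, £29,358.42):
Base rate for 5522.79 is 19%.
Duty = £29,358.42 × 19% = £5,578.10.
Total = £0.00 + £2,192.25 + £5,578.10 = £7,770.35.

£7,770.35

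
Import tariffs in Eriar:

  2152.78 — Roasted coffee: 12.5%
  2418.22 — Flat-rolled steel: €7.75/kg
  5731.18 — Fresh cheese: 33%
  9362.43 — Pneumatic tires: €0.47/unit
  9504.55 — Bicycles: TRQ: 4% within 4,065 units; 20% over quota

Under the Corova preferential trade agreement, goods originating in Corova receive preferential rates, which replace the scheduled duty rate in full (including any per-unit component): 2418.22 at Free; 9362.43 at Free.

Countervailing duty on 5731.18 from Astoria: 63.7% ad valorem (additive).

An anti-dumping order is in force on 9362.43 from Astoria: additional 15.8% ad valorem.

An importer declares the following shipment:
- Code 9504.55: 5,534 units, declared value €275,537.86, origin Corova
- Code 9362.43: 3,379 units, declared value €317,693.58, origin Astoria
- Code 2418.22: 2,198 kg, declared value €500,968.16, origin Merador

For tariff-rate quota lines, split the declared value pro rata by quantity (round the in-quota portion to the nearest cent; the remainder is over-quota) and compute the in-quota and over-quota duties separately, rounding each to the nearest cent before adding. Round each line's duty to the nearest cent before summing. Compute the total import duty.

Line 1 (9504.55, Corova, 5,534 units, €275,537.86):
Code 9504.55 is under a tariff-rate quota (threshold 4,065 units). In-quota: 4,065 units at 4%; over-quota: 1,469 units at 20%.
Pro-rata value split: in-quota = €275,537.86 × 4,065/5,534 = €202,396.35; over-quota = €275,537.86 − €202,396.35 = €73,141.51.
In-quota duty = €202,396.35 × 4% = €8,095.85. Over-quota duty = €73,141.51 × 20% = €14,628.30.
Line duty = €8,095.85 + €14,628.30 = €22,724.15.
Line 2 (9362.43, Astoria, 3,379 units, €317,693.58):
Base rate for 9362.43 is €0.47/unit.
9362.43 has an FTA preferential rate, but origin Astoria is not Corova; base rate stands.
Additional duty on 9362.43 from Astoria: +15.8% ad valorem. Applied ad valorem rate = 15.8%.
Duty = €317,693.58 × 15.8% + 3,379 × €0.47 = €51,783.72.
Line 3 (2418.22, Merador, 2,198 kg, €500,968.16):
Base rate for 2418.22 is €7.75/kg.
2418.22 has an FTA preferential rate, but origin Merador is not Corova; base rate stands.
Duty = 2,198 × €7.75 = €17,034.50.
Total = €22,724.15 + €51,783.72 + €17,034.50 = €91,542.37.

€91,542.37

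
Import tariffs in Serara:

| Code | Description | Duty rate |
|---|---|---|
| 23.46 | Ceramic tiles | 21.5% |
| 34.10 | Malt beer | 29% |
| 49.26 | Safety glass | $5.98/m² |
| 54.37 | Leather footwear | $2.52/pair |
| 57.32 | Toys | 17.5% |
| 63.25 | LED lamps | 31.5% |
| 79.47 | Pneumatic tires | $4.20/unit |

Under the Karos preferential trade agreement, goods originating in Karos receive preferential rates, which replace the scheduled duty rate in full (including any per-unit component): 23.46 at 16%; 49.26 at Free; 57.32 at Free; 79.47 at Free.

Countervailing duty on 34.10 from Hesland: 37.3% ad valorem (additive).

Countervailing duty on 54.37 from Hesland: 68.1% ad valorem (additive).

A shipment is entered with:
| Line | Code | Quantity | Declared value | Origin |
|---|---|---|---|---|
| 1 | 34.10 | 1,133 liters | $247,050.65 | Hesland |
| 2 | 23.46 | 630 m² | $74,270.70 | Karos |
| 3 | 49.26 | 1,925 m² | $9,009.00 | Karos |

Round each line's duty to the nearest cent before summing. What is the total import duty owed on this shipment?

Line 1 (34.10, Hesland, 1,133 liters, $247,050.65):
Base rate for 34.10 is 29%.
Additional duty on 34.10 from Hesland: +37.3%. Applied ad valorem rate: 29% + 37.3% = 66.3%.
Duty = $247,050.65 × 66.3% = $163,794.58.
Line 2 (23.46, Karos, 630 m², $74,270.70):
Base rate for 23.46 is 21.5%.
Origin Karos qualifies under the Serara–Karos agreement and 23.46 is covered: preferential rate 16% applies instead.
Duty = $74,270.70 × 16% = $11,883.31.
Line 3 (49.26, Karos, 1,925 m², $9,009.00):
Base rate for 49.26 is $5.98/m².
Origin Karos qualifies under the Serara–Karos agreement and 49.26 is covered: preferential rate Free applies instead.
Duty = $9,009.00 × 0% = $0.00.
Total = $163,794.58 + $11,883.31 + $0.00 = $175,677.89.

$175,677.89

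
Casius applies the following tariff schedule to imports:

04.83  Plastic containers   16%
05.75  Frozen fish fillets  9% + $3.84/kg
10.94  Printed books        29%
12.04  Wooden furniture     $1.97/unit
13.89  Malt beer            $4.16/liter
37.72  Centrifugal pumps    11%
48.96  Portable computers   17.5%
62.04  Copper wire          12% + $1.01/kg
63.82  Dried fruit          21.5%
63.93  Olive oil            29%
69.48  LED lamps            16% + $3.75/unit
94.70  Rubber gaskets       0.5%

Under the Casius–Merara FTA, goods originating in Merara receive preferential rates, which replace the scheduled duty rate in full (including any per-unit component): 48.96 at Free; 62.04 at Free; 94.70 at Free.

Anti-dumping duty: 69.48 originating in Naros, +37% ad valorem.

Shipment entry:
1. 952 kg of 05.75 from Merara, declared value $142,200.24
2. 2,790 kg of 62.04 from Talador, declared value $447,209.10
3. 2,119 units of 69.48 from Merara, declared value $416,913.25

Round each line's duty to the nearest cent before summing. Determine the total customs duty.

$147,589.06

Line 1 (05.75, Merara, 952 kg, $142,200.24):
Base rate for 05.75 is 9% + $3.84/kg.
Origin Merara is the FTA partner but 05.75 is not on the preference list; base rate stands.
Duty = $142,200.24 × 9% + 952 × $3.84 = $16,453.70.
Line 2 (62.04, Talador, 2,790 kg, $447,209.10):
Base rate for 62.04 is 12% + $1.01/kg.
62.04 has an FTA preferential rate, but origin Talador is not Merara; base rate stands.
Duty = $447,209.10 × 12% + 2,790 × $1.01 = $56,482.99.
Line 3 (69.48, Merara, 2,119 units, $416,913.25):
Base rate for 69.48 is 16% + $3.75/unit.
Origin Merara is the FTA partner but 69.48 is not on the preference list; base rate stands.
The additional-duty order on 69.48 targets Naros, not Merara; it does not apply.
Duty = $416,913.25 × 16% + 2,119 × $3.75 = $74,652.37.
Total = $16,453.70 + $56,482.99 + $74,652.37 = $147,589.06.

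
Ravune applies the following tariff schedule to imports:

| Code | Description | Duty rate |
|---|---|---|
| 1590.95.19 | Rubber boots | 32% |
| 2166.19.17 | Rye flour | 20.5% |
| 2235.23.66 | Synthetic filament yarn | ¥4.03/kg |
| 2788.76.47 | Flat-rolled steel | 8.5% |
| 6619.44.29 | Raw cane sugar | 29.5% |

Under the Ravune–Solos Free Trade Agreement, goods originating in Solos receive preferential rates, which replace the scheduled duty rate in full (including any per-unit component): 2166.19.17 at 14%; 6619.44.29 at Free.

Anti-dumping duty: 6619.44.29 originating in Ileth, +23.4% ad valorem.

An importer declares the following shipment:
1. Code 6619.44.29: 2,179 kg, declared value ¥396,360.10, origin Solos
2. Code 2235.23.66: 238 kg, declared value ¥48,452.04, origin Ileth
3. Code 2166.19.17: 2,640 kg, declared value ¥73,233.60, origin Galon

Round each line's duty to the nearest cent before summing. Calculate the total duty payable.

¥15,972.03

Line 1 (6619.44.29, Solos, 2,179 kg, ¥396,360.10):
Base rate for 6619.44.29 is 29.5%.
Origin Solos qualifies under the Ravune–Solos agreement and 6619.44.29 is covered: preferential rate Free applies instead.
The additional-duty order on 6619.44.29 targets Ileth, not Solos; it does not apply.
Duty = ¥396,360.10 × 0% = ¥0.00.
Line 2 (2235.23.66, Ileth, 238 kg, ¥48,452.04):
Base rate for 2235.23.66 is ¥4.03/kg.
Duty = 238 × ¥4.03 = ¥959.14.
Line 3 (2166.19.17, Galon, 2,640 kg, ¥73,233.60):
Base rate for 2166.19.17 is 20.5%.
2166.19.17 has an FTA preferential rate, but origin Galon is not Solos; base rate stands.
Duty = ¥73,233.60 × 20.5% = ¥15,012.89.
Total = ¥0.00 + ¥959.14 + ¥15,012.89 = ¥15,972.03.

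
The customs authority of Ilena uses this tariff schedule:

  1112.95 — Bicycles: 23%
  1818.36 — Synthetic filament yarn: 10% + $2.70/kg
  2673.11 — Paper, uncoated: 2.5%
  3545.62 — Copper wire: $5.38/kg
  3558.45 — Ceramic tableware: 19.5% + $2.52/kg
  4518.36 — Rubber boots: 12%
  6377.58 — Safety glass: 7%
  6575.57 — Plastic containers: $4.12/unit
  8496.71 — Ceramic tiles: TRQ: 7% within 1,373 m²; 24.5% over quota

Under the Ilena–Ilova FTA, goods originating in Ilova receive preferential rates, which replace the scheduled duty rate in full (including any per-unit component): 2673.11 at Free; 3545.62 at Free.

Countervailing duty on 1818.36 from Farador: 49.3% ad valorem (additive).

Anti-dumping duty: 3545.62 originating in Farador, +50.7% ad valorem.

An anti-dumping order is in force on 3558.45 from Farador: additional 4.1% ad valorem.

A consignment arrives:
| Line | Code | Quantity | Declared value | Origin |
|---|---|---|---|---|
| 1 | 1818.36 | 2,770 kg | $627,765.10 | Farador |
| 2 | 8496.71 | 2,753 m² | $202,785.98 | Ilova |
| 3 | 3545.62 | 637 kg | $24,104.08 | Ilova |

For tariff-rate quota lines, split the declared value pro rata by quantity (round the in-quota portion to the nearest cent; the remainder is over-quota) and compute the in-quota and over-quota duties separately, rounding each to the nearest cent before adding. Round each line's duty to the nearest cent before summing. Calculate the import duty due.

Line 1 (1818.36, Farador, 2,770 kg, $627,765.10):
Base rate for 1818.36 is 10% + $2.70/kg.
Additional duty on 1818.36 from Farador: +49.3%. Applied ad valorem rate: 10% + 49.3% = 59.3%.
Duty = $627,765.10 × 59.3% + 2,770 × $2.70 = $379,743.70.
Line 2 (8496.71, Ilova, 2,753 m², $202,785.98):
Code 8496.71 is under a tariff-rate quota (threshold 1,373 m²). In-quota: 1,373 m² at 7%; over-quota: 1,380 m² at 24.5%.
Pro-rata value split: in-quota = $202,785.98 × 1,373/2,753 = $101,135.18; over-quota = $202,785.98 − $101,135.18 = $101,650.80.
In-quota duty = $101,135.18 × 7% = $7,079.46. Over-quota duty = $101,650.80 × 24.5% = $24,904.45.
Line duty = $7,079.46 + $24,904.45 = $31,983.91.
Line 3 (3545.62, Ilova, 637 kg, $24,104.08):
Base rate for 3545.62 is $5.38/kg.
Origin Ilova qualifies under the Ilena–Ilova agreement and 3545.62 is covered: preferential rate Free applies instead.
The additional-duty order on 3545.62 targets Farador, not Ilova; it does not apply.
Duty = $24,104.08 × 0% = $0.00.
Total = $379,743.70 + $31,983.91 + $0.00 = $411,727.61.

$411,727.61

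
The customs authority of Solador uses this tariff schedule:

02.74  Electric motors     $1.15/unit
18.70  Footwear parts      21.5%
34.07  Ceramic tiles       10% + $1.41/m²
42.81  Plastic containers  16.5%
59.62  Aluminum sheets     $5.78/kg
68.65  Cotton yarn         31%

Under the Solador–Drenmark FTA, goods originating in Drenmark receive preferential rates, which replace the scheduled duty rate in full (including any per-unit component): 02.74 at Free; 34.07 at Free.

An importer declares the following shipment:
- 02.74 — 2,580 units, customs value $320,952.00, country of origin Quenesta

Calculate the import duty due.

$2,967.00

Line 1 (02.74, Quenesta, 2,580 units, $320,952.00):
Base rate for 02.74 is $1.15/unit.
02.74 has an FTA preferential rate, but origin Quenesta is not Drenmark; base rate stands.
Duty = 2,580 × $1.15 = $2,967.00.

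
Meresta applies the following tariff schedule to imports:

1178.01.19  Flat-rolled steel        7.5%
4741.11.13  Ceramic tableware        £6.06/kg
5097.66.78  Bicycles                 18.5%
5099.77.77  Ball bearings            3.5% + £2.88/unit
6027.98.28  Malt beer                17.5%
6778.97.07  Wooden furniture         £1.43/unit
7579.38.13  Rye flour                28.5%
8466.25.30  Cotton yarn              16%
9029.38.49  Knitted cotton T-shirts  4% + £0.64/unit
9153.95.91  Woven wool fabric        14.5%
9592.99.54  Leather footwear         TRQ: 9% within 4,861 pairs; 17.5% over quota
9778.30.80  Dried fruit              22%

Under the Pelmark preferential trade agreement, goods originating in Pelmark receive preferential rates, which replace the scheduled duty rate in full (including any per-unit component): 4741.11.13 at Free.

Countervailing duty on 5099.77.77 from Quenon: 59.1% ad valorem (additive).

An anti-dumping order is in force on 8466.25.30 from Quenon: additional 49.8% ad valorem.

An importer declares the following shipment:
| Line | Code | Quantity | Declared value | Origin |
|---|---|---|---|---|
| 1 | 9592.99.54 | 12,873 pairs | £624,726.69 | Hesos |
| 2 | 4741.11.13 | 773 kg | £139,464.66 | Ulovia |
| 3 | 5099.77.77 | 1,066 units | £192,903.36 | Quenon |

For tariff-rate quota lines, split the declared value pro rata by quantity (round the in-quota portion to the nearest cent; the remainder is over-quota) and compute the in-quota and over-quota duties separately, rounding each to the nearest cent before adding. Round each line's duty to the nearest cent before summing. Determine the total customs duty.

Line 1 (9592.99.54, Hesos, 12,873 pairs, £624,726.69):
Code 9592.99.54 is under a tariff-rate quota (threshold 4,861 pairs). In-quota: 4,861 pairs at 9%; over-quota: 8,012 pairs at 17.5%.
Pro-rata value split: in-quota = £624,726.69 × 4,861/12,873 = £235,904.33; over-quota = £624,726.69 − £235,904.33 = £388,822.36.
In-quota duty = £235,904.33 × 9% = £21,231.39. Over-quota duty = £388,822.36 × 17.5% = £68,043.91.
Line duty = £21,231.39 + £68,043.91 = £89,275.30.
Line 2 (4741.11.13, Ulovia, 773 kg, £139,464.66):
Base rate for 4741.11.13 is £6.06/kg.
4741.11.13 has an FTA preferential rate, but origin Ulovia is not Pelmark; base rate stands.
Duty = 773 × £6.06 = £4,684.38.
Line 3 (5099.77.77, Quenon, 1,066 units, £192,903.36):
Base rate for 5099.77.77 is 3.5% + £2.88/unit.
Additional duty on 5099.77.77 from Quenon: +59.1%. Applied ad valorem rate: 3.5% + 59.1% = 62.6%.
Duty = £192,903.36 × 62.6% + 1,066 × £2.88 = £123,827.58.
Total = £89,275.30 + £4,684.38 + £123,827.58 = £217,787.26.

£217,787.26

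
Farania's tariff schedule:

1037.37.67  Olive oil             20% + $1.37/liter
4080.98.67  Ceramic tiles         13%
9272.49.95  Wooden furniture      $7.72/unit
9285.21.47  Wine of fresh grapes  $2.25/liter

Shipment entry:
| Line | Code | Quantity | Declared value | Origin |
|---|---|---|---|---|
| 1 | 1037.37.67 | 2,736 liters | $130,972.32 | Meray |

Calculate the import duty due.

$29,942.78

Line 1 (1037.37.67, Meray, 2,736 liters, $130,972.32):
Base rate for 1037.37.67 is 20% + $1.37/liter.
Duty = $130,972.32 × 20% + 2,736 × $1.37 = $29,942.78.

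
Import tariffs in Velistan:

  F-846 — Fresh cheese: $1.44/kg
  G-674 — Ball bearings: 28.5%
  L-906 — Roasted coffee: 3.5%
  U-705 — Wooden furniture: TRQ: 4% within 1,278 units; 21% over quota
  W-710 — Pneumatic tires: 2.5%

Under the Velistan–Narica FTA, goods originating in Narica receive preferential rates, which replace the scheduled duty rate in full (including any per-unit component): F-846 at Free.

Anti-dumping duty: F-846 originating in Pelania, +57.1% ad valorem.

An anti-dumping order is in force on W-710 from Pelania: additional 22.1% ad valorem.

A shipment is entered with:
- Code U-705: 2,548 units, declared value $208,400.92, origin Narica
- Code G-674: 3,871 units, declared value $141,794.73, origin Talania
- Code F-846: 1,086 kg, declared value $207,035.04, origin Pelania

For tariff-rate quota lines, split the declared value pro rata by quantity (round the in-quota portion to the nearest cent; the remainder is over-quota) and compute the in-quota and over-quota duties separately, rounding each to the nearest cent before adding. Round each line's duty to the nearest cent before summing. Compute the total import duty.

Line 1 (U-705, Narica, 2,548 units, $208,400.92):
Code U-705 is under a tariff-rate quota (threshold 1,278 units). In-quota: 1,278 units at 4%; over-quota: 1,270 units at 21%.
Pro-rata value split: in-quota = $208,400.92 × 1,278/2,548 = $104,527.62; over-quota = $208,400.92 − $104,527.62 = $103,873.30.
In-quota duty = $104,527.62 × 4% = $4,181.10. Over-quota duty = $103,873.30 × 21% = $21,813.39.
Line duty = $4,181.10 + $21,813.39 = $25,994.49.
Line 2 (G-674, Talania, 3,871 units, $141,794.73):
Base rate for G-674 is 28.5%.
Duty = $141,794.73 × 28.5% = $40,411.50.
Line 3 (F-846, Pelania, 1,086 kg, $207,035.04):
Base rate for F-846 is $1.44/kg.
F-846 has an FTA preferential rate, but origin Pelania is not Narica; base rate stands.
Additional duty on F-846 from Pelania: +57.1% ad valorem. Applied ad valorem rate = 57.1%.
Duty = $207,035.04 × 57.1% + 1,086 × $1.44 = $119,780.85.
Total = $25,994.49 + $40,411.50 + $119,780.85 = $186,186.84.

$186,186.84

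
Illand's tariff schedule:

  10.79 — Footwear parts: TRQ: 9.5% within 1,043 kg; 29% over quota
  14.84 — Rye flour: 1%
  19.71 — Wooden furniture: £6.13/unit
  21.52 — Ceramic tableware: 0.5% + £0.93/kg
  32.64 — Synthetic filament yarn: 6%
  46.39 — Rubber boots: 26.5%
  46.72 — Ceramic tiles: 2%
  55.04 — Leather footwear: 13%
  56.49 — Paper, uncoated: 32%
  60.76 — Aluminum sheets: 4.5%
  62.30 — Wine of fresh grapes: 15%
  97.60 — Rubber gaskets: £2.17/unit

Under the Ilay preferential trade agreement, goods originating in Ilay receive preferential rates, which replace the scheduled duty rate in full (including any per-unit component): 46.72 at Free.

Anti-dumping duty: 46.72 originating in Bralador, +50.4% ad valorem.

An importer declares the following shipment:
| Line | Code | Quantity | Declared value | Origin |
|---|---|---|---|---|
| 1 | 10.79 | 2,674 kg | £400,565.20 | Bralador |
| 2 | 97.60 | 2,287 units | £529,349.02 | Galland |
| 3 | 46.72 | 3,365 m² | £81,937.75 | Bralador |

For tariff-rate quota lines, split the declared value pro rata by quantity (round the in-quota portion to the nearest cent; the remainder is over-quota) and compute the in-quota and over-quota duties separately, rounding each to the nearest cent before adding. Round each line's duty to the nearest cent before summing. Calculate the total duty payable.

£133,595.00

Line 1 (10.79, Bralador, 2,674 kg, £400,565.20):
Code 10.79 is under a tariff-rate quota (threshold 1,043 kg). In-quota: 1,043 kg at 9.5%; over-quota: 1,631 kg at 29%.
Pro-rata value split: in-quota = £400,565.20 × 1,043/2,674 = £156,241.40; over-quota = £400,565.20 − £156,241.40 = £244,323.80.
In-quota duty = £156,241.40 × 9.5% = £14,842.93. Over-quota duty = £244,323.80 × 29% = £70,853.90.
Line duty = £14,842.93 + £70,853.90 = £85,696.83.
Line 2 (97.60, Galland, 2,287 units, £529,349.02):
Base rate for 97.60 is £2.17/unit.
Duty = 2,287 × £2.17 = £4,962.79.
Line 3 (46.72, Bralador, 3,365 m², £81,937.75):
Base rate for 46.72 is 2%.
46.72 has an FTA preferential rate, but origin Bralador is not Ilay; base rate stands.
Additional duty on 46.72 from Bralador: +50.4%. Applied ad valorem rate: 2% + 50.4% = 52.4%.
Duty = £81,937.75 × 52.4% = £42,935.38.
Total = £85,696.83 + £4,962.79 + £42,935.38 = £133,595.00.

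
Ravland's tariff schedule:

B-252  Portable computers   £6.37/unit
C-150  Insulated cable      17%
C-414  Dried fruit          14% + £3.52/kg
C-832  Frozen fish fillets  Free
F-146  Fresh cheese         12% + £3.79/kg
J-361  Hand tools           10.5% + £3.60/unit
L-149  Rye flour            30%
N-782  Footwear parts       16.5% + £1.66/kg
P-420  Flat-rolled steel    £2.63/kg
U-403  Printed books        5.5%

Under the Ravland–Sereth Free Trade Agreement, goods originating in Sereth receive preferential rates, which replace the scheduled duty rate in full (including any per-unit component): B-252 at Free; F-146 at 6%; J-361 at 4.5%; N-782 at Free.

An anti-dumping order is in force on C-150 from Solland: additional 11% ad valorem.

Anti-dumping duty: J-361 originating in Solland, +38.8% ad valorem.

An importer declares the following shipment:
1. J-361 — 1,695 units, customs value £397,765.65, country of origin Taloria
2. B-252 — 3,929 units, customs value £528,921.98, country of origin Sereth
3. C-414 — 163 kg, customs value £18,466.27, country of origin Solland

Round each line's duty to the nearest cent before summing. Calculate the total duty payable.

£51,026.43

Line 1 (J-361, Taloria, 1,695 units, £397,765.65):
Base rate for J-361 is 10.5% + £3.60/unit.
J-361 has an FTA preferential rate, but origin Taloria is not Sereth; base rate stands.
The additional-duty order on J-361 targets Solland, not Taloria; it does not apply.
Duty = £397,765.65 × 10.5% + 1,695 × £3.60 = £47,867.39.
Line 2 (B-252, Sereth, 3,929 units, £528,921.98):
Base rate for B-252 is £6.37/unit.
Origin Sereth qualifies under the Ravland–Sereth agreement and B-252 is covered: preferential rate Free applies instead.
Duty = £528,921.98 × 0% = £0.00.
Line 3 (C-414, Solland, 163 kg, £18,466.27):
Base rate for C-414 is 14% + £3.52/kg.
Duty = £18,466.27 × 14% + 163 × £3.52 = £3,159.04.
Total = £47,867.39 + £0.00 + £3,159.04 = £51,026.43.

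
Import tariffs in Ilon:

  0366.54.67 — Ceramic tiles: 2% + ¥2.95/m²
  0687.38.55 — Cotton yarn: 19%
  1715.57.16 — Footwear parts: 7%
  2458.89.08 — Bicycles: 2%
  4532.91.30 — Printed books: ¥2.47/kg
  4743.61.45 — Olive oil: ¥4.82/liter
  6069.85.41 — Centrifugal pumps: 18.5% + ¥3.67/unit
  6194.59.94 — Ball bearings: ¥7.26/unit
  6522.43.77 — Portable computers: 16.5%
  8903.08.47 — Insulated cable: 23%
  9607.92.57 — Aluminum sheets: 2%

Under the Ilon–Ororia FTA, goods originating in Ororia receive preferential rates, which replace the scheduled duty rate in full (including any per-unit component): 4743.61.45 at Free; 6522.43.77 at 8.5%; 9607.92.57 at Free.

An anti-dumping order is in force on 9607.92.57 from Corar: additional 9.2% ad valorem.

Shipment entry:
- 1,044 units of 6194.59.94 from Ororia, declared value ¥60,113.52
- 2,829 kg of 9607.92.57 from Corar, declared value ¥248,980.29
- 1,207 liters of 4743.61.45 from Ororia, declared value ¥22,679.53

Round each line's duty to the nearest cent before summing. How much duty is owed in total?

¥35,465.23

Line 1 (6194.59.94, Ororia, 1,044 units, ¥60,113.52):
Base rate for 6194.59.94 is ¥7.26/unit.
Origin Ororia is the FTA partner but 6194.59.94 is not on the preference list; base rate stands.
Duty = 1,044 × ¥7.26 = ¥7,579.44.
Line 2 (9607.92.57, Corar, 2,829 kg, ¥248,980.29):
Base rate for 9607.92.57 is 2%.
9607.92.57 has an FTA preferential rate, but origin Corar is not Ororia; base rate stands.
Additional duty on 9607.92.57 from Corar: +9.2%. Applied ad valorem rate: 2% + 9.2% = 11.2%.
Duty = ¥248,980.29 × 11.2% = ¥27,885.79.
Line 3 (4743.61.45, Ororia, 1,207 liters, ¥22,679.53):
Base rate for 4743.61.45 is ¥4.82/liter.
Origin Ororia qualifies under the Ilon–Ororia agreement and 4743.61.45 is covered: preferential rate Free applies instead.
Duty = ¥22,679.53 × 0% = ¥0.00.
Total = ¥7,579.44 + ¥27,885.79 + ¥0.00 = ¥35,465.23.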